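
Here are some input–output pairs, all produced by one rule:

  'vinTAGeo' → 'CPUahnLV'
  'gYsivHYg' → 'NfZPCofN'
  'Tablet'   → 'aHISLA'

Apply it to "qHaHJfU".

XoHoqMb

Each output is the input with this applied: flip the case of every letter, then shift every letter 7 places forward in the alphabet (wrapping around).
Applying both steps to "qHaHJfU": "QhAhjFu", then "XoHoqMb".
(Check on "vinTAGeo": → "VINtagEO" → "CPUahnLV" ✓)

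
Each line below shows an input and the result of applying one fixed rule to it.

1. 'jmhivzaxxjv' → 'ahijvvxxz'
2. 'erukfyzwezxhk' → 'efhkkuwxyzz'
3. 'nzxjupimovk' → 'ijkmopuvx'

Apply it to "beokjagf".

afgjko

The transformation: delete the first 2 characters, then sort the characters into alphabetical order.
Doing the same to "beokjagf": "afgjko".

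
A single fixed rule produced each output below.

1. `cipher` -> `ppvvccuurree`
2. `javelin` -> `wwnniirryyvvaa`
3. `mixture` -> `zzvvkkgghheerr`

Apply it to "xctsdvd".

kkppggffqqiiqq

The transformation: shift every letter 13 places forward in the alphabet (wrapping around) — i.e. ROT13, then double every character.
For "xctsdvd", step one produces "kpgfqiq"; step two turns that into "kkppggffqqiiqq".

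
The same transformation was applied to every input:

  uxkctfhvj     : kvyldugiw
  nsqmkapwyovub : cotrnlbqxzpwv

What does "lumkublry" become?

zmvnlvcms

Rule — shift every letter 1 place forward in the alphabet (wrapping around), then move the last character to the front.
So "lumkublry" becomes "zmvnlvcms".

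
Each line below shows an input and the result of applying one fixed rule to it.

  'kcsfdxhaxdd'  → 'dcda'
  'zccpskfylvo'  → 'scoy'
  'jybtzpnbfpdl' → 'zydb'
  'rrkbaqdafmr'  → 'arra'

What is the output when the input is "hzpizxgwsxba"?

zzbw

Looking at the pairs, the operation is to keep one character in every 3, starting at position 2 (positions 2nd, 5th, 8th, ...), then swap each adjacent pair of characters (1↔2, 3↔4, ...).
Working it through for "hzpizxgwsxba": intermediate "zzwb", final "zzbw".
(Check on "kcsfdxhaxdd": → "cdad" → "dcda" ✓)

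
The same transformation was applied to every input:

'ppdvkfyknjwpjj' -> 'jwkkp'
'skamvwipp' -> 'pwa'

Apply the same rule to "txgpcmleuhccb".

Looking at the pairs, the operation is to reverse the string, then keep one character in every 3, starting at position 1 (positions 1st, 4th, 7th, ...).
Starting from "txgpcmleuhccb": after the first operation, "bcchuelmcpgxt"; after the second, "bhlpt".
(Check on "skamvwipp": → "ppiwvmaks" → "pwa" ✓)

bhlpt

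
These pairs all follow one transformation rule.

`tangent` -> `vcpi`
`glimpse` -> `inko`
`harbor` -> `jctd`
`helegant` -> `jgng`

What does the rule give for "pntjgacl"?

What's happening: shift every letter 2 places forward in the alphabet (wrapping around), then keep only the first 4 characters.
Starting from "pntjgacl": after the first operation, "rpvlicen"; after the second, "rpvl".

rpvl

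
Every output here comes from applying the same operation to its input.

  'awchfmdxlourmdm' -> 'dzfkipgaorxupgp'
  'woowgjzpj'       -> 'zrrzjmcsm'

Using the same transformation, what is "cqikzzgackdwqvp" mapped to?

Rule — shift every letter 3 places forward in the alphabet (wrapping around).
So "cqikzzgackdwqvp" becomes "ftlnccjdfngztys".

ftlnccjdfngztys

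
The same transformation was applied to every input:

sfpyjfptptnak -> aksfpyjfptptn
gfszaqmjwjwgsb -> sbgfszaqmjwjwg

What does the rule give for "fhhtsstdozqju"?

Rule — move the last 2 characters to the front (rotate right by 2).
"fhhtsstdozqju" → "jufhhtsstdozq".

jufhhtsstdozq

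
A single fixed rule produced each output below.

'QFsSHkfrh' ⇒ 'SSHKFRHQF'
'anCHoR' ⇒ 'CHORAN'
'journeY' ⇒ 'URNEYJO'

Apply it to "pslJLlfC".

LJLLFCPS

Rule — move the first 2 characters to the end (rotate left by 2), then convert every letter to uppercase.
"pslJLlfC" → "lJLlfCps" → "LJLLFCPS".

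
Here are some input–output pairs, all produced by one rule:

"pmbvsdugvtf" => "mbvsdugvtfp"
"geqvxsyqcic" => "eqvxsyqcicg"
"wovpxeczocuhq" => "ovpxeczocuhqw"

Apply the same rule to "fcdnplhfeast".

cdnplhfeastf

What's happening: move the first character to the end.
So "fcdnplhfeast" becomes "cdnplhfeastf".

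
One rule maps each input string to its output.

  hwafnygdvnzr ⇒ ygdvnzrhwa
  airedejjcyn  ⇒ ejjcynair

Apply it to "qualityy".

Each output is the input with this applied: move the first 3 characters to the end (rotate left by 3), then delete the first 2 characters.
Applying both steps to "qualityy": "lityyqua", then "tyyqua".

tyyqua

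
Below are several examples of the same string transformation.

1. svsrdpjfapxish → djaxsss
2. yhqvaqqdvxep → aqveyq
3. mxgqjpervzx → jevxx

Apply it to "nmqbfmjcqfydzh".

fjqyznq

In each case the input is transformed by: move the first 3 characters to the end (rotate left by 3), then keep every other character starting from the second (positions 2nd, 4th, 6th, ...).
Applying both steps to "nmqbfmjcqfydzh": "bfmjcqfydzhnmq", then "fjqyznq".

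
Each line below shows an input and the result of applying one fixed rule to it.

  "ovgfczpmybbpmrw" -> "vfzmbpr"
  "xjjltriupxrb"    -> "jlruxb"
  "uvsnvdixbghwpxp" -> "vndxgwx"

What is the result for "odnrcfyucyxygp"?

drfuyyp

The rule is to keep every other character starting from the second (positions 2nd, 4th, 6th, ...).
For "odnrcfyucyxygp" the result is "drfuyyp".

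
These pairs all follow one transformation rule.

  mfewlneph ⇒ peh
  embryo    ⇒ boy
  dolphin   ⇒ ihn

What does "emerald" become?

In each case the input is transformed by: swap each adjacent pair of characters (1↔2, 3↔4, ...), then keep only the last 3 characters.
Applying that to "emerald" gives "lad".

lad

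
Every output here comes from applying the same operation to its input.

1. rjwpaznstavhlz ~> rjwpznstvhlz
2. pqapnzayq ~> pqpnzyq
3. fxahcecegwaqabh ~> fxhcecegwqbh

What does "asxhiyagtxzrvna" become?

Each output is the input with this applied: remove every "a".
On "asxhiyagtxzrvna" that produces "sxhiygtxzrvn".

sxhiygtxzrvn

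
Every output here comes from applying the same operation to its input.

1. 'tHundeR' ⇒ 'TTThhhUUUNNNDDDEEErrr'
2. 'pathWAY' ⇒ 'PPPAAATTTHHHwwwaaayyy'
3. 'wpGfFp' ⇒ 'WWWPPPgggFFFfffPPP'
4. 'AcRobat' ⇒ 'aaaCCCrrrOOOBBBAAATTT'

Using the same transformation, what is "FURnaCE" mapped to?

fffuuurrrNNNAAAccceee

Looking at the pairs, the operation is to flip the case of every letter, then repeat every character 3 times.
Starting from "FURnaCE": after the first operation, "furNAce"; after the second, "fffuuurrrNNNAAAccceee".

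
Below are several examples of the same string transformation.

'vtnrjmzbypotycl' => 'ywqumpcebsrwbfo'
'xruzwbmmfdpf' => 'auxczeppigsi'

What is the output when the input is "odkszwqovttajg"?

rgnvcztrywwdmj

Looking at the pairs, the operation is to shift every letter 3 places forward in the alphabet (wrapping around).
Applying that to "odkszwqovttajg" gives "rgnvcztrywwdmj".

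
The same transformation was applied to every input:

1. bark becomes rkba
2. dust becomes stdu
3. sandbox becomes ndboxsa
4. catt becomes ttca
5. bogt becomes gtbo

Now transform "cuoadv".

oadvcu

The transformation: move the first 2 characters to the end (rotate left by 2).
On "cuoadv" that produces "oadvcu".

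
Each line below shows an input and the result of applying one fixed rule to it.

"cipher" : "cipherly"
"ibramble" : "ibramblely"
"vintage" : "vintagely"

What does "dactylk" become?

The rule is to append "ly".
On "dactylk" that produces "dactylkly".

dactylkly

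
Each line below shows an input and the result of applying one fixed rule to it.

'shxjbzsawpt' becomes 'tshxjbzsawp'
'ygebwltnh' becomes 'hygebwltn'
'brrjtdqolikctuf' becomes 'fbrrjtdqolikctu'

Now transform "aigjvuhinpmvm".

The rule is to move the last character to the front.
Doing the same to "aigjvuhinpmvm": "maigjvuhinpmv".

maigjvuhinpmv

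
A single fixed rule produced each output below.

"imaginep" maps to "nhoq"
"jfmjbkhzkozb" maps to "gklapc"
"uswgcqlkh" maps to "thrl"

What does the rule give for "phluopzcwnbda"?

Rule — keep every other character starting from the second (positions 2nd, 4th, 6th, ...), then shift every letter 1 place forward in the alphabet (wrapping around).
On "phluopzcwnbda" that produces "ivqdoe".

ivqdoe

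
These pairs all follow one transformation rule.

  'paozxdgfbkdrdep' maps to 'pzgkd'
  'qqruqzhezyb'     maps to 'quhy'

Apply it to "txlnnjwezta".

tnwt

The transformation: keep one character in every 3, starting at position 1 (positions 1st, 4th, 7th, ...).
So "txlnnjwezta" becomes "tnwt".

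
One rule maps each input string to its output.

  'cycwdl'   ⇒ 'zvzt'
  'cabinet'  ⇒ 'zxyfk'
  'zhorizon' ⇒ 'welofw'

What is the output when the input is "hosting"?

elpqf

What's happening: delete the last 2 characters, then shift every letter 3 places backward in the alphabet (wrapping around).
On "hosting" that produces "elpqf".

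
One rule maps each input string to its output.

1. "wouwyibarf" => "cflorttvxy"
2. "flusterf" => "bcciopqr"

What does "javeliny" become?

Rule — shift every letter 3 places backward in the alphabet (wrapping around), then sort the characters into alphabetical order.
Working it through for "javeliny": intermediate "gxsbifkv", final "bfgiksvx".
(Check on "flusterf": → "cirpqboc" → "bcciopqr" ✓)

bfgiksvx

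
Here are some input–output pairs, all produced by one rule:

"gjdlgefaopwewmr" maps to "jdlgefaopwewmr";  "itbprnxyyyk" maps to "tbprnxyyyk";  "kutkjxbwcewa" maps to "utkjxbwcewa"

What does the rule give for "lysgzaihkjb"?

Rule — delete the first character.
On "lysgzaihkjb" that produces "ysgzaihkjb".

ysgzaihkjb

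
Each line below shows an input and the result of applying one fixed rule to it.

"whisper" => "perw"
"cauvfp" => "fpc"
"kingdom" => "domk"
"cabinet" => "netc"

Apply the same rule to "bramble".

bleb

The pattern: move the first character to the end, then delete the first 3 characters.
Starting from "bramble": after the first operation, "rambleb"; after the second, "bleb".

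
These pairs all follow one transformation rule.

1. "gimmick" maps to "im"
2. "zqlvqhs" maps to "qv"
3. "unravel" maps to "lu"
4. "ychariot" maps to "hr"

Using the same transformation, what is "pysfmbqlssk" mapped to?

kps

In each case the input is transformed by: sort the characters into alphabetical order, then keep one character in every 3, starting at position 3 (positions 3rd, 6th, 9th, ...).
Working it through for "pysfmbqlssk": intermediate "bfklmpqsssy", final "kps".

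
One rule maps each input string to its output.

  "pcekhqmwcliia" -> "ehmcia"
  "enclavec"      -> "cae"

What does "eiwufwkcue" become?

wfku

The transformation: delete the first character, then keep every other character starting from the second (positions 2nd, 4th, 6th, ...).
Doing the same to "eiwufwkcue": "wfku".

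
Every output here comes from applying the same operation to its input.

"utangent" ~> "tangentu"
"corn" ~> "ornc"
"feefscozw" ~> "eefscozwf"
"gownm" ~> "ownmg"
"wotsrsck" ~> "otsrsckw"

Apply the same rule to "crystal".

In each case the input is transformed by: move the first character to the end.
Applying that to "crystal" gives "rystalc".

rystalc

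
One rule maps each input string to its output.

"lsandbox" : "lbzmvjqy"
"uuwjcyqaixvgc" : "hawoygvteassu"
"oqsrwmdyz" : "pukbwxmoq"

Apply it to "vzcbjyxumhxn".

The pattern: move the first 3 characters to the end (rotate left by 3), then shift every letter 2 places backward in the alphabet (wrapping around).
Starting from "vzcbjyxumhxn": after the first operation, "bjyxumhxnvzc"; after the second, "zhwvskfvltxa".

zhwvskfvltxa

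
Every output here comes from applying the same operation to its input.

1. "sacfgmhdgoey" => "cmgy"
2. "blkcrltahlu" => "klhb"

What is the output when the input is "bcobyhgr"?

ohb

Rule — move the first character to the end, then keep one character in every 3, starting at position 2 (positions 2nd, 5th, 8th, ...).
Working it through for "bcobyhgr": intermediate "cobyhgrb", final "ohb".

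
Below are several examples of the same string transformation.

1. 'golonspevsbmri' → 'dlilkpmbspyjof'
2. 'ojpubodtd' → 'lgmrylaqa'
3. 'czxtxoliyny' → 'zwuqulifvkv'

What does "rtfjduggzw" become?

Each output is the input with this applied: shift every letter 3 places backward in the alphabet (wrapping around).
"rtfjduggzw" → "oqcgarddwt".

oqcgarddwt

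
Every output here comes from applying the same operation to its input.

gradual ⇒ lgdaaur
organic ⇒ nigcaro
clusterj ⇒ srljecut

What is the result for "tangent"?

Each output is the input with this applied: sort the characters into reverse alphabetical order, then move the first 2 characters to the end (rotate left by 2).
Working it through for "tangent": intermediate "ttnngea", final "nngeatt".

nngeatt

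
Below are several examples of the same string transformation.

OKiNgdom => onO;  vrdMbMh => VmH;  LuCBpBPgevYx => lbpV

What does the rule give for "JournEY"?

jRy

Each output is the input with this applied: keep one character in every 3, starting at position 1 (positions 1st, 4th, 7th, ...), then flip the case of every letter.
On "JournEY" that produces "jRy".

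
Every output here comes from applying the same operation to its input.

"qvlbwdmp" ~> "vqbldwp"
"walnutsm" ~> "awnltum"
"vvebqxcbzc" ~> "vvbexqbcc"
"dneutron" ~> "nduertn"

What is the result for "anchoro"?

Looking at the pairs, the operation is to swap each adjacent pair of characters (1↔2, 3↔4, ...), then delete the last character.
Starting from "anchoro": after the first operation, "nahcroo"; after the second, "nahcro".
(Check on "vvebqxcbzc": → "vvbexqbccz" → "vvbexqbcc" ✓)

nahcro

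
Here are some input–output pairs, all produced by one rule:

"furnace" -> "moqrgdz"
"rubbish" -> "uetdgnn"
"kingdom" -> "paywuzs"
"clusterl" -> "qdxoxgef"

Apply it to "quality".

ufkcgmx

Looking at the pairs, the operation is to shift every letter 12 places forward in the alphabet (wrapping around), then move the last 3 characters to the front (rotate right by 3).
Working it through for "quality": intermediate "cgmxufk", final "ufkcgmx".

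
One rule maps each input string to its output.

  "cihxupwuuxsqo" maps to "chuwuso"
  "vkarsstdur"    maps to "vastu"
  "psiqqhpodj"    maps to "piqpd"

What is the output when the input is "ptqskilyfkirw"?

pqklfiw

Each output is the input with this applied: keep every other character starting from the first (positions 1st, 3rd, 5th, ...).
Doing the same to "ptqskilyfkirw": "pqklfiw".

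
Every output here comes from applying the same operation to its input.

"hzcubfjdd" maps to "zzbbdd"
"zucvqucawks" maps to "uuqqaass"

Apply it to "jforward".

The rule is to keep one character in every 3, starting at position 2 (positions 2nd, 5th, 8th, ...), then double every character.
"jforward" → "fwd" → "ffwwdd".

ffwwdd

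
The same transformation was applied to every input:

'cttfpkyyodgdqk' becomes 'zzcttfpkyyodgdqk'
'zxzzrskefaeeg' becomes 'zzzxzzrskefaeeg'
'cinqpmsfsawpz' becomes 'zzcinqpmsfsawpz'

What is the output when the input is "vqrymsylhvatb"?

zzvqrymsylhvatb

Rule — prepend "zz".
On "vqrymsylhvatb" that produces "zzvqrymsylhvatb".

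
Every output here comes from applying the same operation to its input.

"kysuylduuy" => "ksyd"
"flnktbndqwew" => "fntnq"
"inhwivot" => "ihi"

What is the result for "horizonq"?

hrz

Each output is the input with this applied: keep every other character starting from the first (positions 1st, 3rd, 5th, ...), then delete the last character.
Starting from "horizonq": after the first operation, "hrzn"; after the second, "hrz".
(Check on "flnktbndqwew": → "fntnqe" → "fntnq" ✓)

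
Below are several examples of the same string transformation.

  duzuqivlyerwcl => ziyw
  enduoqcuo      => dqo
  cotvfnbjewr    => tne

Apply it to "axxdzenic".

What's happening: keep one character in every 3, starting at position 3 (positions 3rd, 6th, 9th, ...).
On "axxdzenic" that produces "xec".

xec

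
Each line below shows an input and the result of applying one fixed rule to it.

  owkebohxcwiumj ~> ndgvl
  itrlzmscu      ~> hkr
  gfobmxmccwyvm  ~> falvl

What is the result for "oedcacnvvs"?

The rule is to keep one character in every 3, starting at position 1 (positions 1st, 4th, 7th, ...), then shift every letter 1 place backward in the alphabet (wrapping around).
Applying that to "oedcacnvvs" gives "nbmr".

nbmr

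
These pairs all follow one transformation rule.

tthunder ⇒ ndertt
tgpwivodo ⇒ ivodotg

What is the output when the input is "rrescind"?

cindrr

The rule is to move the first 2 characters to the end (rotate left by 2), then delete the first 2 characters.
On "rrescind": the first step gives "escindrr", and the second then gives "cindrr".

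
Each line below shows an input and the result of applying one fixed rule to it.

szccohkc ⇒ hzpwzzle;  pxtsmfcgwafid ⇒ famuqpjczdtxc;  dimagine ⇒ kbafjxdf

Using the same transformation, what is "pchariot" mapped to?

lqmzexof

What's happening: shift every letter 3 places backward in the alphabet (wrapping around), then move the last 2 characters to the front (rotate right by 2).
Doing the same to "pchariot": "lqmzexof".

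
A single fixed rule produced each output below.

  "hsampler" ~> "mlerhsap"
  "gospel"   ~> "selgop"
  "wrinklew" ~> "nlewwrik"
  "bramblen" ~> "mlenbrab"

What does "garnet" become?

Looking at the pairs, the operation is to swap the front and back halves of the string, then swap the first and last characters.
Starting from "garnet": after the first operation, "netgar"; after the second, "retgan".

retgan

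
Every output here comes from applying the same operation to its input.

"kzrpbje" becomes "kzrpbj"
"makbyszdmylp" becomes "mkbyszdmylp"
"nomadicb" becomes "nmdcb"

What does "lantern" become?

lntrn

The rule is to remove every vowel.
On "lantern" that produces "lntrn".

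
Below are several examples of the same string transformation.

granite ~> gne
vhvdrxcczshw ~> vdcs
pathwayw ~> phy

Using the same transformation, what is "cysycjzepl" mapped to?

cyzl

The pattern: keep one character in every 3, starting at position 1 (positions 1st, 4th, 7th, ...).
Applying that to "cysycjzepl" gives "cyzl".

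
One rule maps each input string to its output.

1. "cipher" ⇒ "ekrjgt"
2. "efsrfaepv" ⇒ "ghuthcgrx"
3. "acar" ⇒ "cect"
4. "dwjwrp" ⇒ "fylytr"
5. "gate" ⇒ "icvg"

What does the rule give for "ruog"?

twqi

The rule is to shift every letter 2 places forward in the alphabet (wrapping around).
Doing the same to "ruog": "twqi".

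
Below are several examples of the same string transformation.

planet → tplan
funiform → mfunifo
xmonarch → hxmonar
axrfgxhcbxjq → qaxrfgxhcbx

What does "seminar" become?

rsemin

The rule is to move the last 2 characters to the front (rotate right by 2), then delete the first character.
Starting from "seminar": after the first operation, "arsemin"; after the second, "rsemin".
(Check on "funiform": → "rmfunifo" → "mfunifo" ✓)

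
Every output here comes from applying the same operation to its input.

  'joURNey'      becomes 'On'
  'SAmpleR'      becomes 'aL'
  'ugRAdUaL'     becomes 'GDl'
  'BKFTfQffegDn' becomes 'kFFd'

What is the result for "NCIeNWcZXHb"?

cnzB

The pattern: keep one character in every 3, starting at position 2 (positions 2nd, 5th, 8th, ...), then flip the case of every letter.
Doing the same to "NCIeNWcZXHb": "cnzB".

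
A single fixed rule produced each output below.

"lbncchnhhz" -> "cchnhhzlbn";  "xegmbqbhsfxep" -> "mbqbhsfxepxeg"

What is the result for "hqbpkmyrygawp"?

The transformation: move the first 3 characters to the end (rotate left by 3).
"hqbpkmyrygawp" → "pkmyrygawphqb".

pkmyrygawphqb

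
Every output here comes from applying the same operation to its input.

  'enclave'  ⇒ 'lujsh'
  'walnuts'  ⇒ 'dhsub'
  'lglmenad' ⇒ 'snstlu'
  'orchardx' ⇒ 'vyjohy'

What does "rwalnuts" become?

ydhsub

The pattern: delete the last 2 characters, then shift every letter 7 places forward in the alphabet (wrapping around).
"rwalnuts" → "rwalnu" → "ydhsub".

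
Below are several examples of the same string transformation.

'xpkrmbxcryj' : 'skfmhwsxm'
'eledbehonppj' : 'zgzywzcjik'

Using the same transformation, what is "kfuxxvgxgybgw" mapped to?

fapssqbsbtw

In each case the input is transformed by: shift every letter 5 places backward in the alphabet (wrapping around), then delete the last 2 characters.
So "kfuxxvgxgybgw" becomes "fapssqbsbtw".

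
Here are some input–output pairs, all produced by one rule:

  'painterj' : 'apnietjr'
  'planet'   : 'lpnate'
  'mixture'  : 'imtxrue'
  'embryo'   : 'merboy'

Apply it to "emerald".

In each case the input is transformed by: swap each adjacent pair of characters (1↔2, 3↔4, ...).
Applying that to "emerald" gives "merelad".

merelad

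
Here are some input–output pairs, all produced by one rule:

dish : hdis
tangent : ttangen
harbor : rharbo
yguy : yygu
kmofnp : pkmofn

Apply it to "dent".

tden

The pattern: move the last character to the front.
For "dent" the result is "tden".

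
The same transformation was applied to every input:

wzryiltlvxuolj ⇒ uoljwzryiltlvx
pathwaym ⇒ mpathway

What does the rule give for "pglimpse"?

epglimps

Looking at the pairs, the operation is to move the first 3 characters to the end (rotate left by 3), then swap the front and back halves of the string.
"pglimpse" → "epglimps".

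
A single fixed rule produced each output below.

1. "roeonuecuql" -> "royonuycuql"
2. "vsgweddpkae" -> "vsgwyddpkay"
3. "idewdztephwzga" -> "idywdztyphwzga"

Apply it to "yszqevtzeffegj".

yszqyvtzyffygj

In each case the input is transformed by: replace every "e" with "y".
So "yszqevtzeffegj" becomes "yszqyvtzyffygj".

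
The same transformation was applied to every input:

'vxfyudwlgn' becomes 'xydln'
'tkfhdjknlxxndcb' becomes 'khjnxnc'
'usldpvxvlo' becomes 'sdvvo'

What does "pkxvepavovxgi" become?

The pattern: keep every other character starting from the second (positions 2nd, 4th, 6th, ...).
Applying that to "pkxvepavovxgi" gives "kvpvvg".

kvpvvg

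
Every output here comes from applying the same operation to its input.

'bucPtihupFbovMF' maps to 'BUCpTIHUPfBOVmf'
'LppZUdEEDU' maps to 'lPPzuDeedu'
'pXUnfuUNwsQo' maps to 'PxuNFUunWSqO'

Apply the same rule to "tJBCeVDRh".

What's happening: flip the case of every letter.
"tJBCeVDRh" → "TjbcEvdrH".

TjbcEvdrH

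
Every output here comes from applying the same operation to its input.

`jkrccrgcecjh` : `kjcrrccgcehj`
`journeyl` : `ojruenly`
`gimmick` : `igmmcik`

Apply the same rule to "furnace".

ufnrcae

Rule — swap each adjacent pair of characters (1↔2, 3↔4, ...).
On "furnace" that produces "ufnrcae".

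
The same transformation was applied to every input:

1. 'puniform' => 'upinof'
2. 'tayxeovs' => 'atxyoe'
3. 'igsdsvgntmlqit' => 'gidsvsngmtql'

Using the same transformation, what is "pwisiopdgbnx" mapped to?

wpsioidpbg

Rule — swap each adjacent pair of characters (1↔2, 3↔4, ...), then delete the last 2 characters.
Starting from "pwisiopdgbnx": after the first operation, "wpsioidpbgxn"; after the second, "wpsioidpbg".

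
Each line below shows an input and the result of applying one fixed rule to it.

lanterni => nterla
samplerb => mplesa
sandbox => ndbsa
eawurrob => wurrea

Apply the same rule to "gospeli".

The rule is to delete the last 2 characters, then move the first 2 characters to the end (rotate left by 2).
On "gospeli": the first step gives "gospe", and the second then gives "spego".

spego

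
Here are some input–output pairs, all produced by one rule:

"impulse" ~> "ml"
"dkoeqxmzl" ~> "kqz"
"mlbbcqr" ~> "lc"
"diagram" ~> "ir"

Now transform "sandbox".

ab

Looking at the pairs, the operation is to keep one character in every 3, starting at position 2 (positions 2nd, 5th, 8th, ...).
So "sandbox" becomes "ab".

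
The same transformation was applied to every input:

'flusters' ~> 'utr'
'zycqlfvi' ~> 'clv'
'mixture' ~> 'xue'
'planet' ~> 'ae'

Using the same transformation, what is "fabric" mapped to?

The rule is to delete the first character, then keep every other character starting from the second (positions 2nd, 4th, 6th, ...).
Working it through for "fabric": intermediate "abric", final "bi".
(Check on "zycqlfvi": → "ycqlfvi" → "clv" ✓)

bi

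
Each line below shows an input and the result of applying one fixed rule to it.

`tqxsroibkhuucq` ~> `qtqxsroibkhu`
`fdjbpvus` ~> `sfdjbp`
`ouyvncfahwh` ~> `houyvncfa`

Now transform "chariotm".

mchari

The rule is to move the last 3 characters to the front (rotate right by 3), then delete the first 2 characters.
For "chariotm", step one produces "otmchari"; step two turns that into "mchari".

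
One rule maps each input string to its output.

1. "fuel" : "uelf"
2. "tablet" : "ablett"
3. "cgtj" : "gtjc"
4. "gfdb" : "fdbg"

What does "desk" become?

The transformation: move the first character to the end.
On "desk" that produces "eskd".

eskd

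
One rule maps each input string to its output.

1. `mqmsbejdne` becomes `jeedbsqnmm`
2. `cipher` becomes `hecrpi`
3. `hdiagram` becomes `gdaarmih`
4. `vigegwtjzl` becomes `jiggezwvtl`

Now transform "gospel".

lgespo

The pattern: sort the characters into reverse alphabetical order, then swap the front and back halves of the string.
For "gospel", step one produces "spolge"; step two turns that into "lgespo".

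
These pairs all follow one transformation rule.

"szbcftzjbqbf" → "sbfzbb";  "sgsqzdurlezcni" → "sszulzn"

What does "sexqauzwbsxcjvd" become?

sxazbxjd

Rule — keep every other character starting from the first (positions 1st, 3rd, 5th, ...).
Applying that to "sexqauzwbsxcjvd" gives "sxazbxjd".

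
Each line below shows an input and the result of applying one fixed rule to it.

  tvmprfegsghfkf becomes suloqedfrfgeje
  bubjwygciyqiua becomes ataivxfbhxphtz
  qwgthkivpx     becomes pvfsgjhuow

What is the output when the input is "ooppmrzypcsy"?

nnoolqyxobrx

Looking at the pairs, the operation is to shift every letter 1 place backward in the alphabet (wrapping around).
So "ooppmrzypcsy" becomes "nnoolqyxobrx".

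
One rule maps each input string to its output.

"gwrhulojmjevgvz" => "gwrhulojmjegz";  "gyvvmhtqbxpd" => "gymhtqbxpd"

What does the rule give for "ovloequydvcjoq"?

The rule is to remove every "v".
"ovloequydvcjoq" → "oloequydcjoq".

oloequydcjoq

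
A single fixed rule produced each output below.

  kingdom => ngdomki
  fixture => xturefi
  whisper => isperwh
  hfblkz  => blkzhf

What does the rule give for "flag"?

The rule is to move the first 2 characters to the end (rotate left by 2).
For "flag" the result is "agfl".

agfl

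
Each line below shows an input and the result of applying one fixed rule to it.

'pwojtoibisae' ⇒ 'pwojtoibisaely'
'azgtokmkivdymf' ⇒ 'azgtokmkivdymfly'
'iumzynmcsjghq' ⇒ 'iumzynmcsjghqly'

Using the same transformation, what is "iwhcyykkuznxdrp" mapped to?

The pattern: append "ly".
So "iwhcyykkuznxdrp" becomes "iwhcyykkuznxdrply".

iwhcyykkuznxdrply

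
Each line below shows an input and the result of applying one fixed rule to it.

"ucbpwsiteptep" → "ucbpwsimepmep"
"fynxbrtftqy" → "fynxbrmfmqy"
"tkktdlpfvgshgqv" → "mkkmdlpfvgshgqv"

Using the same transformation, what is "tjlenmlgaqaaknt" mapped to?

The transformation: replace every "t" with "m".
Applying that to "tjlenmlgaqaaknt" gives "mjlenmlgaqaaknm".

mjlenmlgaqaaknm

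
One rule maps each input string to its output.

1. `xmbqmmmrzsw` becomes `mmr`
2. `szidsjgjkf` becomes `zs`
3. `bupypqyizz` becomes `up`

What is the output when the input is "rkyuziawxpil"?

kzw

The pattern: delete the last 3 characters, then keep one character in every 3, starting at position 2 (positions 2nd, 5th, 8th, ...).
Working it through for "rkyuziawxpil": intermediate "rkyuziawx", final "kzw".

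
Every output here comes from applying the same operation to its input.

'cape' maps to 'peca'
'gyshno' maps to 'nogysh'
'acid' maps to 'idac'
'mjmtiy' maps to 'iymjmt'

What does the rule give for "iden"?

enid

Each output is the input with this applied: move the last 2 characters to the front (rotate right by 2).
Applying that to "iden" gives "enid".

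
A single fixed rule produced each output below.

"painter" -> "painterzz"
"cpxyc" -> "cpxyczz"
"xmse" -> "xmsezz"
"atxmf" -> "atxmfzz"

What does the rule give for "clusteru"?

What's happening: append "zz".
On "clusteru" that produces "clusteruzz".

clusteruzz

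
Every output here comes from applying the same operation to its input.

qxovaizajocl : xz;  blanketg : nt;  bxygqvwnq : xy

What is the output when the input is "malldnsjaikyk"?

sy

The rule is to sort the characters into alphabetical order, then keep only the last 2 characters.
Working it through for "malldnsjaikyk": intermediate "aadijkkllmnsy", final "sy".
(Check on "blanketg": → "abegklnt" → "nt" ✓)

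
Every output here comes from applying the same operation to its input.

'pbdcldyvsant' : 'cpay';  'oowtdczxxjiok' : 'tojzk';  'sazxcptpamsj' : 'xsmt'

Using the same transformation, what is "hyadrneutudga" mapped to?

The transformation: keep one character in every 3, starting at position 1 (positions 1st, 4th, 7th, ...), then swap each adjacent pair of characters (1↔2, 3↔4, ...).
"hyadrneutudga" → "hdeua" → "dhuea".

dhuea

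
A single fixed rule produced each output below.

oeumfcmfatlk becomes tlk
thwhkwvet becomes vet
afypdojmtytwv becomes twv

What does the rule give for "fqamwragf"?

agf

What's happening: keep only the last 3 characters.
"fqamwragf" → "agf".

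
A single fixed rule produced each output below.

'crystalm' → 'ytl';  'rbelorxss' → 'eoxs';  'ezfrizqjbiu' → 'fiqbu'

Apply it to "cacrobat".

Rule — keep every other character starting from the first (positions 1st, 3rd, 5th, ...), then delete the first character.
"cacrobat" → "ccoa" → "coa".
(Check on "ezfrizqjbiu": → "efiqbu" → "fiqbu" ✓)

coa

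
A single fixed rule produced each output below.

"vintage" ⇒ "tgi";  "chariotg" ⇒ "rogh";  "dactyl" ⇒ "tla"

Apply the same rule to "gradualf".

In each case the input is transformed by: keep every other character starting from the second (positions 2nd, 4th, 6th, ...), then move the first character to the end.
Applying that to "gradualf" gives "dafr".

dafr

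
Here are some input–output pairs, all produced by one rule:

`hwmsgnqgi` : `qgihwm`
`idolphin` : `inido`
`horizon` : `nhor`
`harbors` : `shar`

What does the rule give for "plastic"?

The rule is to move the first 3 characters to the end (rotate left by 3), then delete the first 3 characters.
On "plastic": the first step gives "sticpla", and the second then gives "cpla".

cpla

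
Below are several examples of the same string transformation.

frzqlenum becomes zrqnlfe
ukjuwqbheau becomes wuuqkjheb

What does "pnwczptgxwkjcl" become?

Looking at the pairs, the operation is to delete the last 2 characters, then sort the characters into reverse alphabetical order.
Starting from "pnwczptgxwkjcl": after the first operation, "pnwczptgxwkj"; after the second, "zxwwtppnkjgc".

zxwwtppnkjgc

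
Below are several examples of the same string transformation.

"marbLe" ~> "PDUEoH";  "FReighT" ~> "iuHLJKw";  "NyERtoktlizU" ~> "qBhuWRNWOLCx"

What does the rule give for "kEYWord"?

Looking at the pairs, the operation is to shift every letter 3 places forward in the alphabet (wrapping around), then flip the case of every letter.
Working it through for "kEYWord": intermediate "nHBZrug", final "NhbzRUG".
(Check on "NyERtoktlizU": → "QbHUwrnwolcX" → "qBhuWRNWOLCx" ✓)

NhbzRUG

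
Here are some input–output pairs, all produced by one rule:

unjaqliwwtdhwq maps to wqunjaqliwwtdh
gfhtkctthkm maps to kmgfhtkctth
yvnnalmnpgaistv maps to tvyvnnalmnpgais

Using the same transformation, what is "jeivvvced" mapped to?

edjeivvvc

The pattern: move the last 2 characters to the front (rotate right by 2).
Doing the same to "jeivvvced": "edjeivvvc".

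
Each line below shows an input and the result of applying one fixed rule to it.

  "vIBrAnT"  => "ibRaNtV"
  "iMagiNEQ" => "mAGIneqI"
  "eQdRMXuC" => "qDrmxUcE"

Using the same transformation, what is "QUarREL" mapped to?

uARrelq

The transformation: flip the case of every letter, then move the first character to the end.
For "QUarREL", step one produces "quARrel"; step two turns that into "uARrelq".
(Check on "eQdRMXuC": → "EqDrmxUc" → "qDrmxUcE" ✓)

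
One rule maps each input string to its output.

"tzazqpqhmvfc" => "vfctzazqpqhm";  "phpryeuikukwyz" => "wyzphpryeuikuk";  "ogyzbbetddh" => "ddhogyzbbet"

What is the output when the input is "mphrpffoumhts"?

Each output is the input with this applied: move the last 3 characters to the front (rotate right by 3).
For "mphrpffoumhts" the result is "htsmphrpffoum".

htsmphrpffoum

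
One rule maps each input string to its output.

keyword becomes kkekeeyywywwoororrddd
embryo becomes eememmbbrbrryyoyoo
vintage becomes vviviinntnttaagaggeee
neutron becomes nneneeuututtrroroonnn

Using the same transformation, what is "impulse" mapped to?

iimimmppupuullslsseee

The rule is to repeat every character 3 times, then swap each adjacent pair of characters (1↔2, 3↔4, ...).
Applying both steps to "impulse": "iiimmmpppuuulllssseee", then "iimimmppupuullslsseee".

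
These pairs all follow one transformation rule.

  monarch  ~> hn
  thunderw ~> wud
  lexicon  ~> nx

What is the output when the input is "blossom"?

mo

The rule is to take characters alternately from the front and the back (1st, last, 2nd, 2nd-last, ...), then keep one character in every 3, starting at position 2 (positions 2nd, 5th, 8th, ...).
Doing the same to "blossom": "mo".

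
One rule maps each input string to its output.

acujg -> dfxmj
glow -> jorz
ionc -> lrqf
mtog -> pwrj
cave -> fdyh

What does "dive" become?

glyh

In each case the input is transformed by: shift every letter 3 places forward in the alphabet (wrapping around).
For "dive" the result is "glyh".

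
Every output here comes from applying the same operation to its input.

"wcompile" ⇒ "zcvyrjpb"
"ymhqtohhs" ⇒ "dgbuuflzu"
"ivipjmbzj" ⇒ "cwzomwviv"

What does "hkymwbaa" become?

zjonnuxl

Looking at the pairs, the operation is to move the first 3 characters to the end (rotate left by 3), then shift every letter 13 places forward in the alphabet (wrapping around) — i.e. ROT13.
On "hkymwbaa": the first step gives "mwbaahky", and the second then gives "zjonnuxl".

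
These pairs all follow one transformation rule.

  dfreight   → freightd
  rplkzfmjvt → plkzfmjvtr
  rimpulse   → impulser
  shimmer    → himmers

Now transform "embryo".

mbryoe

The transformation: move the first character to the end.
"embryo" → "mbryoe".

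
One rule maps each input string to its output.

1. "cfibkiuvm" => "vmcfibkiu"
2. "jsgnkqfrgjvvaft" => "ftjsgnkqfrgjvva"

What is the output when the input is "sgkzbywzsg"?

Looking at the pairs, the operation is to move the last 2 characters to the front (rotate right by 2).
Doing the same to "sgkzbywzsg": "sgsgkzbywz".

sgsgkzbywz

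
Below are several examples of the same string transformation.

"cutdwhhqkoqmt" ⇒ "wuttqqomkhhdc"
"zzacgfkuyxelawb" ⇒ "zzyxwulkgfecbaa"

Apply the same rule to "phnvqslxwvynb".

yxwvvsqpnnlhb

What's happening: sort the characters into reverse alphabetical order.
"phnvqslxwvynb" → "yxwvvsqpnnlhb".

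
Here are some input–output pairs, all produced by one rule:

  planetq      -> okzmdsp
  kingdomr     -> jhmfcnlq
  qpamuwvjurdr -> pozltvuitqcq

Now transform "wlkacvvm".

vkjzbuul

The transformation: shift every letter 1 place backward in the alphabet (wrapping around).
On "wlkacvvm" that produces "vkjzbuul".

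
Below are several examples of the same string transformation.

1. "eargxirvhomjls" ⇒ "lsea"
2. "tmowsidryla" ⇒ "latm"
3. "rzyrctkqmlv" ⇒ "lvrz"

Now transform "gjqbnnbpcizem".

emgj

Each output is the input with this applied: move the last 2 characters to the front (rotate right by 2), then keep only the first 4 characters.
For "gjqbnnbpcizem", step one produces "emgjqbnnbpciz"; step two turns that into "emgj".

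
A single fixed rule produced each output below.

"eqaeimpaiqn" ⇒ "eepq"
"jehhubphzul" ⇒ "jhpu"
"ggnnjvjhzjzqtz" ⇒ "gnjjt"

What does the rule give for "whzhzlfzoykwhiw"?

What's happening: keep one character in every 3, starting at position 1 (positions 1st, 4th, 7th, ...).
"whzhzlfzoykwhiw" → "whfyh".

whfyh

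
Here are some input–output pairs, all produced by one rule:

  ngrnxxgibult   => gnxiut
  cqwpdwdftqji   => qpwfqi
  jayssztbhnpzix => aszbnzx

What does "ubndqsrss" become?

bdss

The transformation: keep every other character starting from the second (positions 2nd, 4th, 6th, ...).
Applying that to "ubndqsrss" gives "bdss".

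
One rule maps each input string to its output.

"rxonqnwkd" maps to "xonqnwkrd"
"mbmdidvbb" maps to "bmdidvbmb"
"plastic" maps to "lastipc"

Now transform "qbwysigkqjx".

In each case the input is transformed by: swap the first and last characters, then move the first character to the end.
For "qbwysigkqjx", step one produces "xbwysigkqjq"; step two turns that into "bwysigkqjqx".

bwysigkqjqx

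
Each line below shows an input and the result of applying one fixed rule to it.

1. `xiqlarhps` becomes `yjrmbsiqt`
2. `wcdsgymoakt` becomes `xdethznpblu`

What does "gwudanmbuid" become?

hxveboncvje

Each output is the input with this applied: shift every letter 1 place forward in the alphabet (wrapping around).
Applying that to "gwudanmbuid" gives "hxveboncvje".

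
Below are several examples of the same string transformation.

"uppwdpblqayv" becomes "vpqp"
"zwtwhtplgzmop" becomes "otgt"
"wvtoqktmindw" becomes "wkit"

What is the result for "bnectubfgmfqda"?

quge

In each case the input is transformed by: keep one character in every 3, starting at position 3 (positions 3rd, 6th, 9th, ...), then swap the first and last characters.
Applying both steps to "bnectubfgmfqda": "eugq", then "quge".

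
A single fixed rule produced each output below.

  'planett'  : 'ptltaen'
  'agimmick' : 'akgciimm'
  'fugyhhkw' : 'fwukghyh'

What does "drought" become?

The pattern: take characters alternately from the front and the back (1st, last, 2nd, 2nd-last, ...).
For "drought" the result is "dtrhogu".

dtrhogu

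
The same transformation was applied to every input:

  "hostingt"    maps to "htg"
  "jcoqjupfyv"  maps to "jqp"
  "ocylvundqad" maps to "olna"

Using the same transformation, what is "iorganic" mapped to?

igi

The pattern: delete the last character, then keep one character in every 3, starting at position 1 (positions 1st, 4th, 7th, ...).
Starting from "iorganic": after the first operation, "iorgani"; after the second, "igi".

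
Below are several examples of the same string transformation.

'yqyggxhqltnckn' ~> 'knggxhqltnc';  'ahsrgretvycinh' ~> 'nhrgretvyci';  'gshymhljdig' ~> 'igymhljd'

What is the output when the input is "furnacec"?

ecnac

The pattern: delete the first 3 characters, then move the last 2 characters to the front (rotate right by 2).
Starting from "furnacec": after the first operation, "nacec"; after the second, "ecnac".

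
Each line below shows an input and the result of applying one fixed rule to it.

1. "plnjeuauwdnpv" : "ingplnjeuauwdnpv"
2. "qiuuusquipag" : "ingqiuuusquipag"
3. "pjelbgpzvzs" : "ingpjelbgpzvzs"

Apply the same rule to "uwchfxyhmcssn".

inguwchfxyhmcssn

Looking at the pairs, the operation is to prepend "ing".
"uwchfxyhmcssn" → "inguwchfxyhmcssn".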